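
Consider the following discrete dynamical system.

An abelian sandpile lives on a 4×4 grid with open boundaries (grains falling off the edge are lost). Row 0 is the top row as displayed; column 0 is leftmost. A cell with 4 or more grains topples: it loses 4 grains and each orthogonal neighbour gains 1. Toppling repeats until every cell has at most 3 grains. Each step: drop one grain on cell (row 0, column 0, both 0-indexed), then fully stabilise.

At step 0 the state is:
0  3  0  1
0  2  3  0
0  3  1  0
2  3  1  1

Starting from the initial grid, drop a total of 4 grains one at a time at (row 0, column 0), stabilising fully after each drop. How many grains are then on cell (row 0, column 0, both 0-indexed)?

1

k=0  0  3  0  1
0  2  3  0
0  3  1  0
2  3  1  1
k=1  1  3  0  1
0  2  3  0
0  3  1  0
2  3  1  1
k=2  2  3  0  1
0  2  3  0
0  3  1  0
2  3  1  1
k=3  3  3  0  1
0  2  3  0
0  3  1  0
2  3  1  1
k=4  1  0  1  1
1  3  3  0
0  3  1  0
2  3  1  1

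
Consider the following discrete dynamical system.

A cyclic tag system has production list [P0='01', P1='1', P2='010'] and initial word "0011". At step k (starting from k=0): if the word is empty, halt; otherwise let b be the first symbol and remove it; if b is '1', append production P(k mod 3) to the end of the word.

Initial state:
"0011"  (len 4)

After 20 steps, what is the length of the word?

t=0: "0011"  (len 4)
t=1: "011"  (len 3)
t=2: "11"  (len 2)
t=3: "1010"  (len 4)
t=4: "01001"  (len 5)
t=5: "1001"  (len 4)
t=6: "001010"  (len 6)
t=7: "01010"  (len 5)
t=8: "1010"  (len 4)
t=9: "010010"  (len 6)
t=10: "10010"  (len 5)
t=11: "00101"  (len 5)
t=12: "0101"  (len 4)
t=13: "101"  (len 3)
t=14: "011"  (len 3)
t=15: "11"  (len 2)
t=16: "101"  (len 3)
t=17: "011"  (len 3)
t=18: "11"  (len 2)
t=19: "101"  (len 3)
t=20: "011"  (len 3)

3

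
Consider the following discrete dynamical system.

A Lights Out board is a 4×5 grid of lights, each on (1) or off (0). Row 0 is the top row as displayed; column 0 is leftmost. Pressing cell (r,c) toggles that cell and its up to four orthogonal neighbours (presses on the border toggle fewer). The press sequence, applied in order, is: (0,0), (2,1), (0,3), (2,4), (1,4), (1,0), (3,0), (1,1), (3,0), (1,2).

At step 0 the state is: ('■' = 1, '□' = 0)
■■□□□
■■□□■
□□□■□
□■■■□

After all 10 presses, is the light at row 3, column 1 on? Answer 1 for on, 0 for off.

0

k=0  ■■□□□
■■□□■
□□□■□
□■■■□
k=1  □□□□□
□■□□■
□□□■□
□■■■□
k=2  □□□□□
□□□□■
■■■■□
□□■■□
k=3  □□■■■
□□□■■
■■■■□
□□■■□
k=4  □□■■■
□□□■□
■■■□■
□□■■■
k=5  □□■■□
□□□□■
■■■□□
□□■■■
k=6  ■□■■□
■■□□■
□■■□□
□□■■■
k=7  ■□■■□
■■□□■
■■■□□
■■■■■
k=8  ■■■■□
□□■□■
■□■□□
■■■■■
k=9  ■■■■□
□□■□■
□□■□□
□□■■■
k=10  ■■□■□
□■□■■
□□□□□
□□■■■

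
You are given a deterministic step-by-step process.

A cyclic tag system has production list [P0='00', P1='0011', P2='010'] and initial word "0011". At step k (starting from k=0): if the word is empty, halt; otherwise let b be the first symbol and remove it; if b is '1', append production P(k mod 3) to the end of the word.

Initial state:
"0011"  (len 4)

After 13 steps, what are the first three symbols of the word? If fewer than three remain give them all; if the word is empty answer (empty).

011

[0] "0011"  (len 4)
[1] "011"  (len 3)
[2] "11"  (len 2)
[3] "1010"  (len 4)
[4] "01000"  (len 5)
[5] "1000"  (len 4)
[6] "000010"  (len 6)
[7] "00010"  (len 5)
[8] "0010"  (len 4)
[9] "010"  (len 3)
[10] "10"  (len 2)
[11] "00011"  (len 5)
[12] "0011"  (len 4)
[13] "011"  (len 3)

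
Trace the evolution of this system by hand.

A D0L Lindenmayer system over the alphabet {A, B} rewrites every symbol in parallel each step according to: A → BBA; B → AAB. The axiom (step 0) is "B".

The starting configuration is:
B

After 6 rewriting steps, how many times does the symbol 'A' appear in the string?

[0] B
[1] AAB
[2] BBABBAAAB
[3] AABAABBBAAABAABBBABBABBAAAB
[4] BBABBAAABBBABBAAABAABAABBBABBABBAAABBBABBAAABAABAABBBAAABAABBBAAABAABBBABBABBAAAB
[5] AABAABBBAAABAABBBABBABBAAABAABAABBBAAABAABBBABBABBAAABBBAB…BBBABBABBAAABBBABBAAABAABAABBBAAABAABBBAAABAABBBABBABBAAAB  (len 243)
[6] BBABBAAABBBABBAAABAABAABBBABBABBAAABBBABBAAABAABAABBBAAABA…BBBABBABBAAABBBABBAAABAABAABBBAAABAABBBAAABAABBBABBABBAAAB  (len 729)

364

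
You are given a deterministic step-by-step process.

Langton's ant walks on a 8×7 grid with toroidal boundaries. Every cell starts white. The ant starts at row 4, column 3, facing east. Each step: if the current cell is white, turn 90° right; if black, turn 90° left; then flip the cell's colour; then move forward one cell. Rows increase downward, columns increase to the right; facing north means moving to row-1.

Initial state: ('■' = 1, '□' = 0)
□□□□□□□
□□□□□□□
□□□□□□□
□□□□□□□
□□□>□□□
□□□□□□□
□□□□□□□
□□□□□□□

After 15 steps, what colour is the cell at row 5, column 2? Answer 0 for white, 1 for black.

1

[0] □□□□□□□
□□□□□□□
□□□□□□□
□□□□□□□
□□□>□□□
□□□□□□□
□□□□□□□
□□□□□□□
[1] □□□□□□□
□□□□□□□
□□□□□□□
□□□□□□□
□□□■□□□
□□□v□□□
□□□□□□□
□□□□□□□
[2] □□□□□□□
□□□□□□□
□□□□□□□
□□□□□□□
□□□■□□□
□□<■□□□
□□□□□□□
□□□□□□□
[3] □□□□□□□
□□□□□□□
□□□□□□□
□□□□□□□
□□^■□□□
□□■■□□□
□□□□□□□
□□□□□□□
[4] □□□□□□□
□□□□□□□
□□□□□□□
□□□□□□□
□□■>□□□
□□■■□□□
□□□□□□□
□□□□□□□
[5] □□□□□□□
□□□□□□□
□□□□□□□
□□□^□□□
□□■□□□□
□□■■□□□
□□□□□□□
□□□□□□□
[6] □□□□□□□
□□□□□□□
□□□□□□□
□□□■>□□
□□■□□□□
□□■■□□□
□□□□□□□
□□□□□□□
[7] □□□□□□□
□□□□□□□
□□□□□□□
□□□■■□□
□□■□v□□
□□■■□□□
□□□□□□□
□□□□□□□
[8] □□□□□□□
□□□□□□□
□□□□□□□
□□□■■□□
□□■<■□□
□□■■□□□
□□□□□□□
□□□□□□□
[9] □□□□□□□
□□□□□□□
□□□□□□□
□□□^■□□
□□■■■□□
□□■■□□□
□□□□□□□
□□□□□□□
[10] □□□□□□□
□□□□□□□
□□□□□□□
□□<□■□□
□□■■■□□
□□■■□□□
□□□□□□□
□□□□□□□
[11] □□□□□□□
□□□□□□□
□□^□□□□
□□■□■□□
□□■■■□□
□□■■□□□
□□□□□□□
□□□□□□□
[12] □□□□□□□
□□□□□□□
□□■>□□□
□□■□■□□
□□■■■□□
□□■■□□□
□□□□□□□
□□□□□□□
[13] □□□□□□□
□□□□□□□
□□■■□□□
□□■v■□□
□□■■■□□
□□■■□□□
□□□□□□□
□□□□□□□
[14] □□□□□□□
□□□□□□□
□□■■□□□
□□<■■□□
□□■■■□□
□□■■□□□
□□□□□□□
□□□□□□□
[15] □□□□□□□
□□□□□□□
□□■■□□□
□□□■■□□
□□v■■□□
□□■■□□□
□□□□□□□
□□□□□□□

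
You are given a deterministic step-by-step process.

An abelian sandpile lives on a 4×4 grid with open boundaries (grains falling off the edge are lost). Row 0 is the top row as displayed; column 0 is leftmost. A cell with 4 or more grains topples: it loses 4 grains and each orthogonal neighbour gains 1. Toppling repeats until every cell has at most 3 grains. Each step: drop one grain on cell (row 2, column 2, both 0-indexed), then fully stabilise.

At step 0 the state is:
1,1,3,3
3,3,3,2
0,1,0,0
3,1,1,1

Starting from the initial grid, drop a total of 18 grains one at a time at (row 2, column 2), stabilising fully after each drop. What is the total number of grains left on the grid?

k=0  1,1,3,3
3,3,3,2
0,1,0,0
3,1,1,1
k=1  1,1,3,3
3,3,3,2
0,1,1,0
3,1,1,1
k=2  1,1,3,3
3,3,3,2
0,1,2,0
3,1,1,1
k=3  1,1,3,3
3,3,3,2
0,1,3,0
3,1,1,1
k=4  2,3,1,1
0,1,3,0
1,3,1,2
3,1,2,1
k=5  2,3,1,1
0,1,3,0
1,3,2,2
3,1,2,1
k=6  2,3,1,1
0,1,3,0
1,3,3,2
3,1,2,1
k=7  2,3,2,1
0,3,0,1
2,0,2,3
3,2,3,1
k=8  2,3,2,1
0,3,0,1
2,0,3,3
3,2,3,1
k=9  2,3,2,1
0,3,1,2
2,1,2,0
3,3,0,3
k=10  2,3,2,1
0,3,1,2
2,1,3,0
3,3,0,3
k=11  2,3,2,1
0,3,2,2
2,2,0,1
3,3,1,3
k=12  2,3,2,1
0,3,2,2
2,2,1,1
3,3,1,3
k=13  2,3,2,1
0,3,2,2
2,2,2,1
3,3,1,3
k=14  2,3,2,1
0,3,2,2
2,2,3,1
3,3,1,3
k=15  2,3,2,1
0,3,3,2
2,3,0,2
3,3,2,3
k=16  2,3,2,1
0,3,3,2
2,3,1,2
3,3,2,3
k=17  2,3,2,1
0,3,3,2
2,3,2,2
3,3,2,3
k=18  2,3,2,1
0,3,3,2
2,3,3,2
3,3,2,3

37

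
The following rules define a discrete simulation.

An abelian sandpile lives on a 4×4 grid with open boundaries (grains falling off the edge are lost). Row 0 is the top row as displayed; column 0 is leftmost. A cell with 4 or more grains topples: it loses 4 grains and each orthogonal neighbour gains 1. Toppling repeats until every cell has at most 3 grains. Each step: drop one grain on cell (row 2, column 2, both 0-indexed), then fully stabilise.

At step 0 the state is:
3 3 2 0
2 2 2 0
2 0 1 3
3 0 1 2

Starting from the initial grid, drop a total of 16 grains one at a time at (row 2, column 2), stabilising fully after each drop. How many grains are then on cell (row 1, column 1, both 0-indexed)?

gen 0: 3 3 2 0
2 2 2 0
2 0 1 3
3 0 1 2
gen 1: 3 3 2 0
2 2 2 0
2 0 2 3
3 0 1 2
gen 2: 3 3 2 0
2 2 2 0
2 0 3 3
3 0 1 2
gen 3: 3 3 2 0
2 2 3 1
2 1 1 0
3 0 2 3
gen 4: 3 3 2 0
2 2 3 1
2 1 2 0
3 0 2 3
gen 5: 3 3 2 0
2 2 3 1
2 1 3 0
3 0 2 3
gen 6: 3 3 3 0
2 3 0 2
2 2 1 1
3 0 3 3
gen 7: 3 3 3 0
2 3 0 2
2 2 2 1
3 0 3 3
gen 8: 3 3 3 0
2 3 0 2
2 2 3 1
3 0 3 3
gen 9: 3 3 3 0
2 3 1 2
2 3 1 3
3 1 1 0
gen 10: 3 3 3 0
2 3 1 2
2 3 2 3
3 1 1 0
gen 11: 3 3 3 0
2 3 1 2
2 3 3 3
3 1 1 0
gen 12: 1 2 1 2
1 3 1 0
1 2 3 1
0 3 2 1
gen 13: 1 2 1 2
1 3 2 0
1 3 0 2
0 3 3 1
gen 14: 1 2 1 2
1 3 2 0
1 3 1 2
0 3 3 1
gen 15: 1 2 1 2
1 3 2 0
1 3 2 2
0 3 3 1
gen 16: 1 2 1 2
1 3 2 0
1 3 3 2
0 3 3 1

3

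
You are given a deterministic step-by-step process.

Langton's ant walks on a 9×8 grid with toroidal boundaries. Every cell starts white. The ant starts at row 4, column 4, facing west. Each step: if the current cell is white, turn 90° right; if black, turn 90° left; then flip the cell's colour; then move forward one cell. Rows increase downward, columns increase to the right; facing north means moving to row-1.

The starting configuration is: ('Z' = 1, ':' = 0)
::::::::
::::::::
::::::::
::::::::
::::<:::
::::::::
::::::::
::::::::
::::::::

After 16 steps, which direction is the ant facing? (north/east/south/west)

west

0) ::::::::
::::::::
::::::::
::::::::
::::<:::
::::::::
::::::::
::::::::
::::::::
1) ::::::::
::::::::
::::::::
::::^:::
::::Z:::
::::::::
::::::::
::::::::
::::::::
2) ::::::::
::::::::
::::::::
::::Z>::
::::Z:::
::::::::
::::::::
::::::::
::::::::
3) ::::::::
::::::::
::::::::
::::ZZ::
::::Zv::
::::::::
::::::::
::::::::
::::::::
4) ::::::::
::::::::
::::::::
::::ZZ::
::::<Z::
::::::::
::::::::
::::::::
::::::::
5) ::::::::
::::::::
::::::::
::::ZZ::
:::::Z::
::::v:::
::::::::
::::::::
::::::::
6) ::::::::
::::::::
::::::::
::::ZZ::
:::::Z::
:::<Z:::
::::::::
::::::::
::::::::
7) ::::::::
::::::::
::::::::
::::ZZ::
:::^:Z::
:::ZZ:::
::::::::
::::::::
::::::::
8) ::::::::
::::::::
::::::::
::::ZZ::
:::Z>Z::
:::ZZ:::
::::::::
::::::::
::::::::
9) ::::::::
::::::::
::::::::
::::ZZ::
:::ZZZ::
:::Zv:::
::::::::
::::::::
::::::::
10) ::::::::
::::::::
::::::::
::::ZZ::
:::ZZZ::
:::Z:>::
::::::::
::::::::
::::::::
11) ::::::::
::::::::
::::::::
::::ZZ::
:::ZZZ::
:::Z:Z::
:::::v::
::::::::
::::::::
12) ::::::::
::::::::
::::::::
::::ZZ::
:::ZZZ::
:::Z:Z::
::::<Z::
::::::::
::::::::
13) ::::::::
::::::::
::::::::
::::ZZ::
:::ZZZ::
:::Z^Z::
::::ZZ::
::::::::
::::::::
14) ::::::::
::::::::
::::::::
::::ZZ::
:::ZZZ::
:::ZZ>::
::::ZZ::
::::::::
::::::::
15) ::::::::
::::::::
::::::::
::::ZZ::
:::ZZ^::
:::ZZ:::
::::ZZ::
::::::::
::::::::
16) ::::::::
::::::::
::::::::
::::ZZ::
:::Z<:::
:::ZZ:::
::::ZZ::
::::::::
::::::::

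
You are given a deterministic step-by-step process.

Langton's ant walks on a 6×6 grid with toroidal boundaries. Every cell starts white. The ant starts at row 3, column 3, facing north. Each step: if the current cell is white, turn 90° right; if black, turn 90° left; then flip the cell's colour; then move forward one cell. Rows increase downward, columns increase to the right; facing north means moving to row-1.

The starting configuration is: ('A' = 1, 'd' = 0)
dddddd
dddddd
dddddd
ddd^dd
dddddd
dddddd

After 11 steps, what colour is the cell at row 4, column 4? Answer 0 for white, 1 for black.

1

step 0: dddddd
dddddd
dddddd
ddd^dd
dddddd
dddddd
step 1: dddddd
dddddd
dddddd
dddA>d
dddddd
dddddd
step 2: dddddd
dddddd
dddddd
dddAAd
ddddvd
dddddd
step 3: dddddd
dddddd
dddddd
dddAAd
ddd<Ad
dddddd
step 4: dddddd
dddddd
dddddd
ddd^Ad
dddAAd
dddddd
step 5: dddddd
dddddd
dddddd
dd<dAd
dddAAd
dddddd
step 6: dddddd
dddddd
dd^ddd
ddAdAd
dddAAd
dddddd
step 7: dddddd
dddddd
ddA>dd
ddAdAd
dddAAd
dddddd
step 8: dddddd
dddddd
ddAAdd
ddAvAd
dddAAd
dddddd
step 9: dddddd
dddddd
ddAAdd
dd<AAd
dddAAd
dddddd
step 10: dddddd
dddddd
ddAAdd
dddAAd
ddvAAd
dddddd
step 11: dddddd
dddddd
ddAAdd
dddAAd
d<AAAd
dddddd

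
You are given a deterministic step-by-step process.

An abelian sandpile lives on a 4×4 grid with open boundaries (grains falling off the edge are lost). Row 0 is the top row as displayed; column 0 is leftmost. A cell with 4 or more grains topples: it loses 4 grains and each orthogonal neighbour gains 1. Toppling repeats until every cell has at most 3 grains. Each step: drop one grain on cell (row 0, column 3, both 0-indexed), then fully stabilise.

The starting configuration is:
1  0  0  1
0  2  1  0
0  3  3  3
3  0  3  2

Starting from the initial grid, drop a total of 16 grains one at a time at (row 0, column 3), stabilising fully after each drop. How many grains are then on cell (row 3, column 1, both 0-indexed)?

k=0  1  0  0  1
0  2  1  0
0  3  3  3
3  0  3  2
k=1  1  0  0  2
0  2  1  0
0  3  3  3
3  0  3  2
k=2  1  0  0  3
0  2  1  0
0  3  3  3
3  0  3  2
k=3  1  0  1  0
0  2  1  1
0  3  3  3
3  0  3  2
k=4  1  0  1  1
0  2  1  1
0  3  3  3
3  0  3  2
k=5  1  0  1  2
0  2  1  1
0  3  3  3
3  0  3  2
k=6  1  0  1  3
0  2  1  1
0  3  3  3
3  0  3  2
k=7  1  0  2  0
0  2  1  2
0  3  3  3
3  0  3  2
k=8  1  0  2  1
0  2  1  2
0  3  3  3
3  0  3  2
k=9  1  0  2  2
0  2  1  2
0  3  3  3
3  0  3  2
k=10  1  0  2  3
0  2  1  2
0  3  3  3
3  0  3  2
k=11  1  0  3  0
0  2  1  3
0  3  3  3
3  0  3  2
k=12  1  0  3  1
0  2  1  3
0  3  3  3
3  0  3  2
k=13  1  0  3  2
0  2  1  3
0  3  3  3
3  0  3  2
k=14  1  0  3  3
0  2  1  3
0  3  3  3
3  0  3  2
k=15  1  2  1  2
1  0  1  2
1  1  3  2
3  2  1  0
k=16  1  2  1  3
1  0  1  2
1  1  3  2
3  2  1  0

2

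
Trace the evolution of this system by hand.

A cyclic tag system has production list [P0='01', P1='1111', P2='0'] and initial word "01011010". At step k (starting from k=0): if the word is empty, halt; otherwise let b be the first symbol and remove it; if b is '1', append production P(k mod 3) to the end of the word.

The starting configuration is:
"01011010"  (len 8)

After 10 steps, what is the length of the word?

13

step 0: "01011010"  (len 8)
step 1: "1011010"  (len 7)
step 2: "0110101111"  (len 10)
step 3: "110101111"  (len 9)
step 4: "1010111101"  (len 10)
step 5: "0101111011111"  (len 13)
step 6: "101111011111"  (len 12)
step 7: "0111101111101"  (len 13)
step 8: "111101111101"  (len 12)
step 9: "111011111010"  (len 12)
step 10: "1101111101001"  (len 13)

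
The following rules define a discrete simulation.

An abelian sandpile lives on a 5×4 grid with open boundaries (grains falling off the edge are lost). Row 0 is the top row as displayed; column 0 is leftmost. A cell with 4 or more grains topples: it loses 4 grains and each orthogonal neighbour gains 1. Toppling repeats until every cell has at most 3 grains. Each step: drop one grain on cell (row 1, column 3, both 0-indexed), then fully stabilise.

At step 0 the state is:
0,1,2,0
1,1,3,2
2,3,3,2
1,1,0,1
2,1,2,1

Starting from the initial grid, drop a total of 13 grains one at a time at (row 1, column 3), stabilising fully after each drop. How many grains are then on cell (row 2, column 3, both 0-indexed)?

3

t=0: 0,1,2,0
1,1,3,2
2,3,3,2
1,1,0,1
2,1,2,1
t=1: 0,1,2,0
1,1,3,3
2,3,3,2
1,1,0,1
2,1,2,1
t=2: 0,1,3,1
1,3,1,2
3,0,2,0
1,2,1,2
2,1,2,1
t=3: 0,1,3,1
1,3,1,3
3,0,2,0
1,2,1,2
2,1,2,1
t=4: 0,1,3,2
1,3,2,0
3,0,2,1
1,2,1,2
2,1,2,1
t=5: 0,1,3,2
1,3,2,1
3,0,2,1
1,2,1,2
2,1,2,1
t=6: 0,1,3,2
1,3,2,2
3,0,2,1
1,2,1,2
2,1,2,1
t=7: 0,1,3,2
1,3,2,3
3,0,2,1
1,2,1,2
2,1,2,1
t=8: 0,1,3,3
1,3,3,0
3,0,2,2
1,2,1,2
2,1,2,1
t=9: 0,1,3,3
1,3,3,1
3,0,2,2
1,2,1,2
2,1,2,1
t=10: 0,1,3,3
1,3,3,2
3,0,2,2
1,2,1,2
2,1,2,1
t=11: 0,1,3,3
1,3,3,3
3,0,2,2
1,2,1,2
2,1,2,1
t=12: 0,3,1,1
2,0,2,2
3,1,3,3
1,2,1,2
2,1,2,1
t=13: 0,3,1,1
2,0,2,3
3,1,3,3
1,2,1,2
2,1,2,1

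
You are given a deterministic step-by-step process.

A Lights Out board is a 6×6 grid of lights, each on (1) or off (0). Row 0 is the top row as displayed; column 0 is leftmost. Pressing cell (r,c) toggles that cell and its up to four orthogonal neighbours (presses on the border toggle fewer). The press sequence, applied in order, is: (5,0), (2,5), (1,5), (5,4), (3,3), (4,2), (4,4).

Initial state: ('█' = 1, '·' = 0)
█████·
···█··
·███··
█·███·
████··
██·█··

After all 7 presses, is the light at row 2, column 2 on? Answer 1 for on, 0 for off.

k=0  █████·
···█··
·███··
█·███·
████··
██·█··
k=1  █████·
···█··
·███··
█·███·
·███··
···█··
k=2  █████·
···█·█
·█████
█·████
·███··
···█··
k=3  ██████
···██·
·████·
█·████
·███··
···█··
k=4  ██████
···██·
·████·
█·████
·████·
····██
k=5  ██████
···██·
·██·█·
█····█
·██·█·
····██
k=6  ██████
···██·
·██·█·
█·█··█
···██·
··█·██
k=7  ██████
···██·
·██·█·
█·█·██
·····█
··█··█

1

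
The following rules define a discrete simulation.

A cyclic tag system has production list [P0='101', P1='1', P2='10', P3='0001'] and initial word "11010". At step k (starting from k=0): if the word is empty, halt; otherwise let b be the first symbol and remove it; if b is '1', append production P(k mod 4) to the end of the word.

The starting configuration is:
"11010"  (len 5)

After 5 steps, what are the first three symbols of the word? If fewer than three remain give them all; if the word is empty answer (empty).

101

[0] "11010"  (len 5)
[1] "1010101"  (len 7)
[2] "0101011"  (len 7)
[3] "101011"  (len 6)
[4] "010110001"  (len 9)
[5] "10110001"  (len 8)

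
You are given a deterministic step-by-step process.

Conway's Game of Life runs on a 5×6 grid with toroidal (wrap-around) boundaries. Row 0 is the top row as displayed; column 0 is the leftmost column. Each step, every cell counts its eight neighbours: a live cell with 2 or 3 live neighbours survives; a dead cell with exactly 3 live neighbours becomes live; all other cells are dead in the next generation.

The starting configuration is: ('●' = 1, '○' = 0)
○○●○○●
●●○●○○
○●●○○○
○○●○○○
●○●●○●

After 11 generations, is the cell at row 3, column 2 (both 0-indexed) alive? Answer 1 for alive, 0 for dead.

0

0) ○○●○○●
●●○●○○
○●●○○○
○○●○○○
●○●●○●
1) ○○○○○●
●○○●○○
●○○●○○
●○○○○○
●○●●●●
2) ○●●○○○
●○○○●●
●●○○○●
●○●○○○
●●○●●○
3) ○○●○○○
○○●○●○
○○○○●○
○○●●●○
●○○●○●
4) ○●●○●●
○○○○○○
○○●○●●
○○●○○○
○●○○○●
5) ○●●○●●
●●●○○○
○○○●○○
●●●●●●
○●○●●●
6) ○○○○○○
●○○○●●
○○○○○○
○●○○○○
○○○○○○
7) ○○○○○●
○○○○○●
●○○○○●
○○○○○○
○○○○○○
8) ○○○○○○
○○○○●●
●○○○○●
○○○○○○
○○○○○○
9) ○○○○○○
●○○○●●
●○○○●●
○○○○○○
○○○○○○
10) ○○○○○●
●○○○●○
●○○○●○
○○○○○●
○○○○○○
11) ○○○○○●
●○○○●○
●○○○●○
○○○○○●
○○○○○○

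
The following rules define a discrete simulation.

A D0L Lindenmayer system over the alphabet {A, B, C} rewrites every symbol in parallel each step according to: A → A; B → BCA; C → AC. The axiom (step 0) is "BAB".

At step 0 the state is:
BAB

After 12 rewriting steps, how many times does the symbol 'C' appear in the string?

24

[0] BAB
[1] BCAABCA
[2] BCAACAABCAACA
[3] BCAACAAACAABCAACAAACA
[4] BCAACAAACAAAACAABCAACAAACAAAACA
[5] BCAACAAACAAAACAAAAACAABCAACAAACAAAACAAAAACA
[6] BCAACAAACAAAACAAAAACAAAAAACAABCAACAAACAAAACAAAAACAAAAAACA
[7] BCAACAAACAAAACAAAAACAAAAAACAAAAAAACAABCAACAAACAAAACAAAAACAAAAAACAAAAAAACA
[8] BCAACAAACAAAACAAAAACAAAAAACAAAAAAACAAAAAAAACAABCAACAAACAAAACAAAAACAAAAAACAAAAAAACAAAAAAAACA
[9] BCAACAAACAAAACAAAAACAAAAAACAAAAAAACAAAAAAAACAAAAAAAAACAABCAACAAACAAAACAAAAACAAAAAACAAAAAAACAAAAAAAACAAAAAAAAACA
[10] BCAACAAACAAAACAAAAACAAAAAACAAAAAAACAAAAAAAACAAAAAAAAACAAAA…CAAAACAAAAACAAAAAACAAAAAAACAAAAAAAACAAAAAAAAACAAAAAAAAAACA  (len 133)
[11] BCAACAAACAAAACAAAAACAAAAAACAAAAAAACAAAAAAAACAAAAAAAAACAAAA…AAAAAACAAAAAAACAAAAAAAACAAAAAAAAACAAAAAAAAAACAAAAAAAAAAACA  (len 157)
[12] BCAACAAACAAAACAAAAACAAAAAACAAAAAAACAAAAAAAACAAAAAAAAACAAAA…ACAAAAAAAACAAAAAAAAACAAAAAAAAAACAAAAAAAAAAACAAAAAAAAAAAACA  (len 183)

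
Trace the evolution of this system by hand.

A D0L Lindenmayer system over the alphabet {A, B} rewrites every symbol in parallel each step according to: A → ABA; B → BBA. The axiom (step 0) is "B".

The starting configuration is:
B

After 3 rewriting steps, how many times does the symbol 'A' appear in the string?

[0] B
[1] BBA
[2] BBABBAABA
[3] BBABBAABABBABBAABAABABBAABA

13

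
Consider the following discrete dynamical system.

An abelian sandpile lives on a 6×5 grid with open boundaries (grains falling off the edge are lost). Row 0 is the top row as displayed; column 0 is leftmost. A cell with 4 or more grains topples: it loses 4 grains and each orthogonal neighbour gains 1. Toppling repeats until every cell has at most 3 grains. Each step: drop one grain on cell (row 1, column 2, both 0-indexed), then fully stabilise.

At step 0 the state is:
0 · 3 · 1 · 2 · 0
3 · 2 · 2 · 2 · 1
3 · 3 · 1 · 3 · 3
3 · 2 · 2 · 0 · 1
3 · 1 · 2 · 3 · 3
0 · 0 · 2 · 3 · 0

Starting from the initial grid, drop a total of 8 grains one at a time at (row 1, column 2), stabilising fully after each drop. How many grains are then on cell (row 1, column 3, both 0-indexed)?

0) 0 · 3 · 1 · 2 · 0
3 · 2 · 2 · 2 · 1
3 · 3 · 1 · 3 · 3
3 · 2 · 2 · 0 · 1
3 · 1 · 2 · 3 · 3
0 · 0 · 2 · 3 · 0
1) 0 · 3 · 1 · 2 · 0
3 · 2 · 3 · 2 · 1
3 · 3 · 1 · 3 · 3
3 · 2 · 2 · 0 · 1
3 · 1 · 2 · 3 · 3
0 · 0 · 2 · 3 · 0
2) 0 · 3 · 2 · 2 · 0
3 · 3 · 0 · 3 · 1
3 · 3 · 2 · 3 · 3
3 · 2 · 2 · 0 · 1
3 · 1 · 2 · 3 · 3
0 · 0 · 2 · 3 · 0
3) 0 · 3 · 2 · 2 · 0
3 · 3 · 1 · 3 · 1
3 · 3 · 2 · 3 · 3
3 · 2 · 2 · 0 · 1
3 · 1 · 2 · 3 · 3
0 · 0 · 2 · 3 · 0
4) 0 · 3 · 2 · 2 · 0
3 · 3 · 2 · 3 · 1
3 · 3 · 2 · 3 · 3
3 · 2 · 2 · 0 · 1
3 · 1 · 2 · 3 · 3
0 · 0 · 2 · 3 · 0
5) 0 · 3 · 2 · 2 · 0
3 · 3 · 3 · 3 · 1
3 · 3 · 2 · 3 · 3
3 · 2 · 2 · 0 · 1
3 · 1 · 2 · 3 · 3
0 · 0 · 2 · 3 · 0
6) 2 · 2 · 2 · 0 · 1
2 · 1 · 2 · 3 · 3
3 · 1 · 0 · 3 · 0
2 · 2 · 1 · 2 · 2
0 · 3 · 3 · 3 · 3
1 · 0 · 2 · 3 · 0
7) 2 · 2 · 2 · 0 · 1
2 · 1 · 3 · 3 · 3
3 · 1 · 0 · 3 · 0
2 · 2 · 1 · 2 · 2
0 · 3 · 3 · 3 · 3
1 · 0 · 2 · 3 · 0
8) 2 · 2 · 3 · 1 · 2
2 · 2 · 1 · 2 · 0
3 · 1 · 2 · 0 · 2
2 · 2 · 1 · 3 · 2
0 · 3 · 3 · 3 · 3
1 · 0 · 2 · 3 · 0

2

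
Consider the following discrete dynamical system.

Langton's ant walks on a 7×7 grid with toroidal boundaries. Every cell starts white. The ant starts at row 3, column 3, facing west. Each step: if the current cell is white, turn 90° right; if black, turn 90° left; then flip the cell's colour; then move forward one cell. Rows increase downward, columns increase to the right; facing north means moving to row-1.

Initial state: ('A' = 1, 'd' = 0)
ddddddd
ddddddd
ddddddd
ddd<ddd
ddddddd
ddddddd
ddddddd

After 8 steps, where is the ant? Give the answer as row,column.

0) ddddddd
ddddddd
ddddddd
ddd<ddd
ddddddd
ddddddd
ddddddd
1) ddddddd
ddddddd
ddd^ddd
dddAddd
ddddddd
ddddddd
ddddddd
2) ddddddd
ddddddd
dddA>dd
dddAddd
ddddddd
ddddddd
ddddddd
3) ddddddd
ddddddd
dddAAdd
dddAvdd
ddddddd
ddddddd
ddddddd
4) ddddddd
ddddddd
dddAAdd
ddd<Add
ddddddd
ddddddd
ddddddd
5) ddddddd
ddddddd
dddAAdd
ddddAdd
dddvddd
ddddddd
ddddddd
6) ddddddd
ddddddd
dddAAdd
ddddAdd
dd<Addd
ddddddd
ddddddd
7) ddddddd
ddddddd
dddAAdd
dd^dAdd
ddAAddd
ddddddd
ddddddd
8) ddddddd
ddddddd
dddAAdd
ddA>Add
ddAAddd
ddddddd
ddddddd

3,3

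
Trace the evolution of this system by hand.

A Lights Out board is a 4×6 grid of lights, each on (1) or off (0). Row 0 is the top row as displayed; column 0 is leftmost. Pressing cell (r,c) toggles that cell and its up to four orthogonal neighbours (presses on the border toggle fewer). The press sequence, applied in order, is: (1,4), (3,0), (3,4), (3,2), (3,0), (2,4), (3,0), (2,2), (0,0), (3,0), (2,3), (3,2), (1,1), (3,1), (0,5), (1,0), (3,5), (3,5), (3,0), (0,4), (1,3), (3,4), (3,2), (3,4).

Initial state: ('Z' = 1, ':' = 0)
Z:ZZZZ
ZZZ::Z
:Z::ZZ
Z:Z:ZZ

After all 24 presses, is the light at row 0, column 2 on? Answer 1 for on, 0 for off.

gen 0: Z:ZZZZ
ZZZ::Z
:Z::ZZ
Z:Z:ZZ
gen 1: Z:ZZ:Z
ZZZZZ:
:Z:::Z
Z:Z:ZZ
gen 2: Z:ZZ:Z
ZZZZZ:
ZZ:::Z
:ZZ:ZZ
gen 3: Z:ZZ:Z
ZZZZZ:
ZZ::ZZ
:ZZZ::
gen 4: Z:ZZ:Z
ZZZZZ:
ZZZ:ZZ
::::::
gen 5: Z:ZZ:Z
ZZZZZ:
:ZZ:ZZ
ZZ::::
gen 6: Z:ZZ:Z
ZZZZ::
:ZZZ::
ZZ::Z:
gen 7: Z:ZZ:Z
ZZZZ::
ZZZZ::
::::Z:
gen 8: Z:ZZ:Z
ZZ:Z::
Z:::::
::Z:Z:
gen 9: :ZZZ:Z
:Z:Z::
Z:::::
::Z:Z:
gen 10: :ZZZ:Z
:Z:Z::
::::::
ZZZ:Z:
gen 11: :ZZZ:Z
:Z::::
::ZZZ:
ZZZZZ:
gen 12: :ZZZ:Z
:Z::::
:::ZZ:
Z:::Z:
gen 13: ::ZZ:Z
Z:Z:::
:Z:ZZ:
Z:::Z:
gen 14: ::ZZ:Z
Z:Z:::
:::ZZ:
:ZZ:Z:
gen 15: ::ZZZ:
Z:Z::Z
:::ZZ:
:ZZ:Z:
gen 16: Z:ZZZ:
:ZZ::Z
Z::ZZ:
:ZZ:Z:
gen 17: Z:ZZZ:
:ZZ::Z
Z::ZZZ
:ZZ::Z
gen 18: Z:ZZZ:
:ZZ::Z
Z::ZZ:
:ZZ:Z:
gen 19: Z:ZZZ:
:ZZ::Z
:::ZZ:
Z:Z:Z:
gen 20: Z:Z::Z
:ZZ:ZZ
:::ZZ:
Z:Z:Z:
gen 21: Z:ZZ:Z
:Z:Z:Z
::::Z:
Z:Z:Z:
gen 22: Z:ZZ:Z
:Z:Z:Z
::::::
Z:ZZ:Z
gen 23: Z:ZZ:Z
:Z:Z:Z
::Z:::
ZZ:::Z
gen 24: Z:ZZ:Z
:Z:Z:Z
::Z:Z:
ZZ:ZZ:

1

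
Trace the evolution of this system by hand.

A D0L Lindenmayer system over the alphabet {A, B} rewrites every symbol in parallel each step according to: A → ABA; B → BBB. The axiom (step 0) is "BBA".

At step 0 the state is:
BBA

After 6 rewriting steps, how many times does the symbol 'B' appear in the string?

2123

0) BBA
1) BBBBBBABA
2) BBBBBBBBBBBBBBBBBBABABBBABA
3) BBBBBBBBBBBBBBBBBBBBBBBBBBBBBBBBBBBBBBBBBBBBBBBBBBBBBBABABBBABABBBBBBBBBABABBBABA
4) BBBBBBBBBBBBBBBBBBBBBBBBBBBBBBBBBBBBBBBBBBBBBBBBBBBBBBBBBB…BABABBBBBBBBBBBBBBBBBBBBBBBBBBBABABBBABABBBBBBBBBABABBBABA  (len 243)
5) BBBBBBBBBBBBBBBBBBBBBBBBBBBBBBBBBBBBBBBBBBBBBBBBBBBBBBBBBB…BABABBBBBBBBBBBBBBBBBBBBBBBBBBBABABBBABABBBBBBBBBABABBBABA  (len 729)
6) BBBBBBBBBBBBBBBBBBBBBBBBBBBBBBBBBBBBBBBBBBBBBBBBBBBBBBBBBB…BABABBBBBBBBBBBBBBBBBBBBBBBBBBBABABBBABABBBBBBBBBABABBBABA  (len 2187)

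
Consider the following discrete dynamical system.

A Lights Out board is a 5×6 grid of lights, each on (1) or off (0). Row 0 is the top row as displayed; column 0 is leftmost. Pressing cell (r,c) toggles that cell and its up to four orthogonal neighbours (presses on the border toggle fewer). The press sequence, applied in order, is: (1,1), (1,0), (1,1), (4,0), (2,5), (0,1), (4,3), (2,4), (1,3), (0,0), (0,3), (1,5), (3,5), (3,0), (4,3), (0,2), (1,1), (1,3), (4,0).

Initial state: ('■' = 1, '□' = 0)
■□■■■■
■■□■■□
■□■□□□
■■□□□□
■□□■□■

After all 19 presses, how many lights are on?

0) ■□■■■■
■■□■■□
■□■□□□
■■□□□□
■□□■□■
1) ■■■■■■
□□■■■□
■■■□□□
■■□□□□
■□□■□■
2) □■■■■■
■■■■■□
□■■□□□
■■□□□□
■□□■□■
3) □□■■■■
□□□■■□
□□■□□□
■■□□□□
■□□■□■
4) □□■■■■
□□□■■□
□□■□□□
□■□□□□
□■□■□■
5) □□■■■■
□□□■■■
□□■□■■
□■□□□■
□■□■□■
6) ■■□■■■
□■□■■■
□□■□■■
□■□□□■
□■□■□■
7) ■■□■■■
□■□■■■
□□■□■■
□■□■□■
□■■□■■
8) ■■□■■■
□■□■□■
□□■■□□
□■□■■■
□■■□■■
9) ■■□□■■
□■■□■■
□□■□□□
□■□■■■
□■■□■■
10) □□□□■■
■■■□■■
□□■□□□
□■□■■■
□■■□■■
11) □□■■□■
■■■■■■
□□■□□□
□■□■■■
□■■□■■
12) □□■■□□
■■■■□□
□□■□□■
□■□■■■
□■■□■■
13) □□■■□□
■■■■□□
□□■□□□
□■□■□□
□■■□■□
14) □□■■□□
■■■■□□
■□■□□□
■□□■□□
■■■□■□
15) □□■■□□
■■■■□□
■□■□□□
■□□□□□
■■□■□□
16) □■□□□□
■■□■□□
■□■□□□
■□□□□□
■■□■□□
17) □□□□□□
□□■■□□
■■■□□□
■□□□□□
■■□■□□
18) □□□■□□
□□□□■□
■■■■□□
■□□□□□
■■□■□□
19) □□□■□□
□□□□■□
■■■■□□
□□□□□□
□□□■□□

7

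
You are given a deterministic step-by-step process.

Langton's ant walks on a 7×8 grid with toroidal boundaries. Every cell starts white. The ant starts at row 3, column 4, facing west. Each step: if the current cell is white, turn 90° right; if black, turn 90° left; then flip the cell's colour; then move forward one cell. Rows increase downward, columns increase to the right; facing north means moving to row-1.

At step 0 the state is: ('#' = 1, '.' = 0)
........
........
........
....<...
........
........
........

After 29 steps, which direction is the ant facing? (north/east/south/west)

north

t=0: ........
........
........
....<...
........
........
........
t=1: ........
........
....^...
....#...
........
........
........
t=2: ........
........
....#>..
....#...
........
........
........
t=3: ........
........
....##..
....#v..
........
........
........
t=4: ........
........
....##..
....<#..
........
........
........
t=5: ........
........
....##..
.....#..
....v...
........
........
t=6: ........
........
....##..
.....#..
...<#...
........
........
t=7: ........
........
....##..
...^.#..
...##...
........
........
t=8: ........
........
....##..
...#>#..
...##...
........
........
t=9: ........
........
....##..
...###..
...#v...
........
........
t=10: ........
........
....##..
...###..
...#.>..
........
........
t=11: ........
........
....##..
...###..
...#.#..
.....v..
........
t=12: ........
........
....##..
...###..
...#.#..
....<#..
........
t=13: ........
........
....##..
...###..
...#^#..
....##..
........
t=14: ........
........
....##..
...###..
...##>..
....##..
........
t=15: ........
........
....##..
...##^..
...##...
....##..
........
t=16: ........
........
....##..
...#<...
...##...
....##..
........
t=17: ........
........
....##..
...#....
...#v...
....##..
........
t=18: ........
........
....##..
...#....
...#.>..
....##..
........
t=19: ........
........
....##..
...#....
...#.#..
....#v..
........
t=20: ........
........
....##..
...#....
...#.#..
....#.>.
........
t=21: ........
........
....##..
...#....
...#.#..
....#.#.
......v.
t=22: ........
........
....##..
...#....
...#.#..
....#.#.
.....<#.
t=23: ........
........
....##..
...#....
...#.#..
....#^#.
.....##.
t=24: ........
........
....##..
...#....
...#.#..
....##>.
.....##.
t=25: ........
........
....##..
...#....
...#.#^.
....##..
.....##.
t=26: ........
........
....##..
...#....
...#.##>
....##..
.....##.
t=27: ........
........
....##..
...#....
...#.###
....##.v
.....##.
t=28: ........
........
....##..
...#....
...#.###
....##<#
.....##.
t=29: ........
........
....##..
...#....
...#.#^#
....####
.....##.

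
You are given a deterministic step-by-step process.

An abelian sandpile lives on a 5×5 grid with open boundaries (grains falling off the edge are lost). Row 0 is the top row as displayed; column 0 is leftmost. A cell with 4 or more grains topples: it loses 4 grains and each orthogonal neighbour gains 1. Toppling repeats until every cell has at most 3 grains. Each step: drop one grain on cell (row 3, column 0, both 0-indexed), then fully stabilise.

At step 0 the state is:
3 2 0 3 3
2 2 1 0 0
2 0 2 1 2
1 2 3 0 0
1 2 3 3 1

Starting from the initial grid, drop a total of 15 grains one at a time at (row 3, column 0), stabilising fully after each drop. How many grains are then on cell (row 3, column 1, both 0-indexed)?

t=0: 3 2 0 3 3
2 2 1 0 0
2 0 2 1 2
1 2 3 0 0
1 2 3 3 1
t=1: 3 2 0 3 3
2 2 1 0 0
2 0 2 1 2
2 2 3 0 0
1 2 3 3 1
t=2: 3 2 0 3 3
2 2 1 0 0
2 0 2 1 2
3 2 3 0 0
1 2 3 3 1
t=3: 3 2 0 3 3
2 2 1 0 0
3 0 2 1 2
0 3 3 0 0
2 2 3 3 1
t=4: 3 2 0 3 3
2 2 1 0 0
3 0 2 1 2
1 3 3 0 0
2 2 3 3 1
t=5: 3 2 0 3 3
2 2 1 0 0
3 0 2 1 2
2 3 3 0 0
2 2 3 3 1
t=6: 3 2 0 3 3
2 2 1 0 0
3 0 2 1 2
3 3 3 0 0
2 2 3 3 1
t=7: 3 2 0 3 3
3 2 1 0 0
0 2 3 1 2
3 2 1 2 0
0 1 2 0 2
t=8: 3 2 0 3 3
3 2 1 0 0
1 2 3 1 2
0 3 1 2 0
1 1 2 0 2
t=9: 3 2 0 3 3
3 2 1 0 0
1 2 3 1 2
1 3 1 2 0
1 1 2 0 2
t=10: 3 2 0 3 3
3 2 1 0 0
1 2 3 1 2
2 3 1 2 0
1 1 2 0 2
t=11: 3 2 0 3 3
3 2 1 0 0
1 2 3 1 2
3 3 1 2 0
1 1 2 0 2
t=12: 3 2 0 3 3
3 2 1 0 0
2 3 3 1 2
1 0 2 2 0
2 2 2 0 2
t=13: 3 2 0 3 3
3 2 1 0 0
2 3 3 1 2
2 0 2 2 0
2 2 2 0 2
t=14: 3 2 0 3 3
3 2 1 0 0
2 3 3 1 2
3 0 2 2 0
2 2 2 0 2
t=15: 3 2 0 3 3
3 2 1 0 0
3 3 3 1 2
0 1 2 2 0
3 2 2 0 2

1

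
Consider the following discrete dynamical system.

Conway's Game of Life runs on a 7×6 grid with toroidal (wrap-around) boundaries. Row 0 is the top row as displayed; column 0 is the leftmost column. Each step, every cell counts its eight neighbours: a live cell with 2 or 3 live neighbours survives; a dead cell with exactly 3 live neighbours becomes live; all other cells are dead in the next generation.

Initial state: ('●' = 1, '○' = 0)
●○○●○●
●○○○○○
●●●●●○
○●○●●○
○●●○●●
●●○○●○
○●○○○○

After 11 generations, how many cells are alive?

step 0: ●○○●○●
●○○○○○
●●●●●○
○●○●●○
○●●○●●
●●○○●○
○●○○○○
step 1: ●●○○○●
○○○○○○
●○○○●○
○○○○○○
○○○○○○
○○○●●○
○●●○●○
step 2: ●●●○○●
○●○○○○
○○○○○○
○○○○○○
○○○○○○
○○●●●○
○●●○●○
step 3: ○○○●○●
○●●○○○
○○○○○○
○○○○○○
○○○●○○
○●●○●○
○○○○●○
step 4: ○○●●●○
○○●○○○
○○○○○○
○○○○○○
○○●●○○
○○●○●○
○○●○●●
step 5: ○●●○●●
○○●○○○
○○○○○○
○○○○○○
○○●●○○
○●●○●●
○●●○○●
step 6: ○○○○●●
○●●●○○
○○○○○○
○○○○○○
○●●●●○
○○○○●●
○○○○○○
step 7: ○○●●●○
○○●●●○
○○●○○○
○○●●○○
○○●●●●
○○●○●●
○○○○○○
step 8: ○○●○●○
○●○○●○
○●○○●○
○●○○○○
○●○○○●
○○●○○●
○○●○○●
step 9: ○●●○●●
○●●○●●
●●●○○○
○●●○○○
○●●○○○
○●●○●●
○●●○●●
step 10: ○○○○○○
○○○○●○
○○○○○●
○○○●○○
○○○○○○
○○○○●●
○○○○○○
step 11: ○○○○○○
○○○○○○
○○○○●○
○○○○○○
○○○○●○
○○○○○○
○○○○○○

2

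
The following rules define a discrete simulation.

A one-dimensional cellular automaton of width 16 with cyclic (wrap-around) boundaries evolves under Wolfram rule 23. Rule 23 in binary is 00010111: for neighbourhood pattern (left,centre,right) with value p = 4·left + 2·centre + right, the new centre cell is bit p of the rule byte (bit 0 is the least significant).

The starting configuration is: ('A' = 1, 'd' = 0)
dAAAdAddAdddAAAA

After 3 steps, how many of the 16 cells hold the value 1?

7

k=0  dAAAdAddAdddAAAA
k=1  dddddAAAAAAAdddd
k=2  AAAAAdddddddAAAA
k=3  dddddAAAAAAAdddd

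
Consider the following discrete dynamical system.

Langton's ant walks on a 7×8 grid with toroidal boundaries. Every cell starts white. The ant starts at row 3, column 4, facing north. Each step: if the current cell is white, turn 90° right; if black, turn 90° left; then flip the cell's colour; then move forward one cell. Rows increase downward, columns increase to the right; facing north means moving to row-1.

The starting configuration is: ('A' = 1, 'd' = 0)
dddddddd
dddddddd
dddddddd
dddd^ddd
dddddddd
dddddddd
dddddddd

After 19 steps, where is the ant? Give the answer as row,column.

gen 0: dddddddd
dddddddd
dddddddd
dddd^ddd
dddddddd
dddddddd
dddddddd
gen 1: dddddddd
dddddddd
dddddddd
ddddA>dd
dddddddd
dddddddd
dddddddd
gen 2: dddddddd
dddddddd
dddddddd
ddddAAdd
dddddvdd
dddddddd
dddddddd
gen 3: dddddddd
dddddddd
dddddddd
ddddAAdd
dddd<Add
dddddddd
dddddddd
gen 4: dddddddd
dddddddd
dddddddd
dddd^Add
ddddAAdd
dddddddd
dddddddd
gen 5: dddddddd
dddddddd
dddddddd
ddd<dAdd
ddddAAdd
dddddddd
dddddddd
gen 6: dddddddd
dddddddd
ddd^dddd
dddAdAdd
ddddAAdd
dddddddd
dddddddd
gen 7: dddddddd
dddddddd
dddA>ddd
dddAdAdd
ddddAAdd
dddddddd
dddddddd
gen 8: dddddddd
dddddddd
dddAAddd
dddAvAdd
ddddAAdd
dddddddd
dddddddd
gen 9: dddddddd
dddddddd
dddAAddd
ddd<AAdd
ddddAAdd
dddddddd
dddddddd
gen 10: dddddddd
dddddddd
dddAAddd
ddddAAdd
dddvAAdd
dddddddd
dddddddd
gen 11: dddddddd
dddddddd
dddAAddd
ddddAAdd
dd<AAAdd
dddddddd
dddddddd
gen 12: dddddddd
dddddddd
dddAAddd
dd^dAAdd
ddAAAAdd
dddddddd
dddddddd
gen 13: dddddddd
dddddddd
dddAAddd
ddA>AAdd
ddAAAAdd
dddddddd
dddddddd
gen 14: dddddddd
dddddddd
dddAAddd
ddAAAAdd
ddAvAAdd
dddddddd
dddddddd
gen 15: dddddddd
dddddddd
dddAAddd
ddAAAAdd
ddAd>Add
dddddddd
dddddddd
gen 16: dddddddd
dddddddd
dddAAddd
ddAA^Add
ddAddAdd
dddddddd
dddddddd
gen 17: dddddddd
dddddddd
dddAAddd
ddA<dAdd
ddAddAdd
dddddddd
dddddddd
gen 18: dddddddd
dddddddd
dddAAddd
ddAddAdd
ddAvdAdd
dddddddd
dddddddd
gen 19: dddddddd
dddddddd
dddAAddd
ddAddAdd
dd<AdAdd
dddddddd
dddddddd

4,2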